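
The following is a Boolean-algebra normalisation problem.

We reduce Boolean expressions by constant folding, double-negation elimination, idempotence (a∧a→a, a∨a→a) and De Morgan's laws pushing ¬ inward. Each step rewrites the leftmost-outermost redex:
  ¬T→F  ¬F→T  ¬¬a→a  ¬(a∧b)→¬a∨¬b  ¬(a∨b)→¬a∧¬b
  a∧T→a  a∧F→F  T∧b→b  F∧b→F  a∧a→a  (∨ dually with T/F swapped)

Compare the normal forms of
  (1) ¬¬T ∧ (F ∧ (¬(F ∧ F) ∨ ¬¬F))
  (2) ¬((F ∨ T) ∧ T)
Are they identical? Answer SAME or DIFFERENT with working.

Answer: SAME — A ⇓ F, B ⇓ F

Working:
Term A:
  start: ¬¬T ∧ (F ∧ (¬(F ∧ F) ∨ ¬¬F))
  step 1: T ∧ (F ∧ (¬(F ∧ F) ∨ ¬¬F))
  step 2: F ∧ (¬(F ∧ F) ∨ ¬¬F)
  step 3: F

Term B:
  start: ¬((F ∨ T) ∧ T)
  step 1: ¬(F ∨ T) ∨ ¬T
  step 2: (¬F ∧ ¬T) ∨ ¬T
  step 3: (T ∧ ¬T) ∨ ¬T
  step 4: ¬T ∨ ¬T
  step 5: ¬T
  step 6: F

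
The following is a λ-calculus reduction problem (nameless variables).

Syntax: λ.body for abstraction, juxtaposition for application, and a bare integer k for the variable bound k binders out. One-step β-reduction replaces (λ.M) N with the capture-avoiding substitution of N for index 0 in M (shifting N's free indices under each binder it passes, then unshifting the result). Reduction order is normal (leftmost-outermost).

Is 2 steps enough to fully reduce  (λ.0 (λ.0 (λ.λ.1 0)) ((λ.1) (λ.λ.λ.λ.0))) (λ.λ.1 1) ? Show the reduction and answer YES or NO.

  start: (λ.0 (λ.0 (λ.λ.1 0)) ((λ.1) (λ.λ.λ.λ.0))) (λ.λ.1 1)
  step 1: (λ.λ.1 1) (λ.0 (λ.λ.1 0)) ((λ.λ.λ.1 1) (λ.λ.λ.λ.0))
  step 2: (λ.(λ.0 (λ.λ.1 0)) (λ.0 (λ.λ.1 0))) ((λ.λ.λ.1 1) (λ.λ.λ.λ.0))

Answer: NO — after 2 steps the term is (λ.(λ.0 (λ.λ.1 0)) (λ.0 (λ.λ.1 0))) ((λ.λ.λ.1 1) (λ.λ.λ.λ.0)), not yet normal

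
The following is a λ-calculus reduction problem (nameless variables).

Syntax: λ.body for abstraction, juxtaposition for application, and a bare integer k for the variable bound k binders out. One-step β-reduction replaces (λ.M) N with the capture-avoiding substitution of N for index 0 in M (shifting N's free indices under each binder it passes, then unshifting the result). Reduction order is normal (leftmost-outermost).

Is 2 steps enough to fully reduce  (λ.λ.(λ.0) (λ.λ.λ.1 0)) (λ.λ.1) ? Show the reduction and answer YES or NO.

Answer: YES — reaches normal form λ.λ.λ.λ.1 0 in 2 ≤ 2 steps

Derivation:
  start: (λ.λ.(λ.0) (λ.λ.λ.1 0)) (λ.λ.1)
  step 1: λ.(λ.0) (λ.λ.λ.1 0)
  step 2: λ.λ.λ.λ.1 0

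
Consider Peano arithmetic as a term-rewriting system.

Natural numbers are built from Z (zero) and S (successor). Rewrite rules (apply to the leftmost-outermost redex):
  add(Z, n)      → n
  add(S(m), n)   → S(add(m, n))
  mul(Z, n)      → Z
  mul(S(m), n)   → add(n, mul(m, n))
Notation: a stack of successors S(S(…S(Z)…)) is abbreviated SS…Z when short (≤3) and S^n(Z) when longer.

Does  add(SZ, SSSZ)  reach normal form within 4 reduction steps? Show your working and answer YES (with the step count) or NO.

Answer: YES — reaches normal form S^4(Z) in 2 ≤ 4 steps

Reduction:
  start: add(SZ, SSSZ)
  →1  S(add(Z, SSSZ))
  →2  S^4(Z)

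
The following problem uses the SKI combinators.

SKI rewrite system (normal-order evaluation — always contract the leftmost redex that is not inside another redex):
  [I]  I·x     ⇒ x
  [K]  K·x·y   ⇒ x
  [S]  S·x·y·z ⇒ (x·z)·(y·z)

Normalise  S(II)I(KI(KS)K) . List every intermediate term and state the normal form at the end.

  start: S(II)I(KI(KS)K)
  →1  II(KI(KS)K)(I(KI(KS)K))
  →2  I(KI(KS)K)(I(KI(KS)K))
  →3  KI(KS)K(I(KI(KS)K))
  →4  IK(I(KI(KS)K))
  →5  K(I(KI(KS)K))
  →6  K(KI(KS)K)
  →7  K(IK)
  →8  KK

Answer: normal form = KK  (in 8 steps)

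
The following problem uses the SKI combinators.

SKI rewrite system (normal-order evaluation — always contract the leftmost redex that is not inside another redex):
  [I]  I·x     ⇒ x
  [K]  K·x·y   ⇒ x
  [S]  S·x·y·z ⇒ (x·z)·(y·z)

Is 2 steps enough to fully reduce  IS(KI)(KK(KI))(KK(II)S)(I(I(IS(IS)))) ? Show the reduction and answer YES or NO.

  start: IS(KI)(KK(KI))(KK(II)S)(I(I(IS(IS))))
  →1  S(KI)(KK(KI))(KK(II)S)(I(I(IS(IS))))
  →2  KI(KK(II)S)(KK(KI)(KK(II)S))(I(I(IS(IS))))

Answer: NO — after 2 steps the term is KI(KK(II)S)(KK(KI)(KK(II)S))(I(I(IS(IS)))), not yet normal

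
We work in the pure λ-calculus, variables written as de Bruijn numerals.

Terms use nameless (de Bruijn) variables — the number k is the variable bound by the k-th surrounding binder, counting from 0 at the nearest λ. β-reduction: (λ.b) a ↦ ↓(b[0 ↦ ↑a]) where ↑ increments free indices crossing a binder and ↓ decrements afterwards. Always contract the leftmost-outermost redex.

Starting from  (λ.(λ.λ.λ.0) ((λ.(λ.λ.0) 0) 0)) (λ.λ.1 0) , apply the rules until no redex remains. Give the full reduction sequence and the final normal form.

Answer: normal form = λ.λ.0  (in 2 steps)

Reduction:
  start: (λ.(λ.λ.λ.0) ((λ.(λ.λ.0) 0) 0)) (λ.λ.1 0)
  →1  (λ.λ.λ.0) ((λ.(λ.λ.0) 0) (λ.λ.1 0))
  →2  λ.λ.0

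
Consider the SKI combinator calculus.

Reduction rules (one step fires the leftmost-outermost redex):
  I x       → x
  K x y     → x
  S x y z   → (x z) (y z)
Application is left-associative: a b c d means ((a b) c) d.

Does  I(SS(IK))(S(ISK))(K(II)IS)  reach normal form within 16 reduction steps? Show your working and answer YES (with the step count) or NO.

Answer: YES — reaches normal form S(S(SK)) in 13 ≤ 16 steps

Derivation:
  start: I(SS(IK))(S(ISK))(K(II)IS)
  step 1: SS(IK)(S(ISK))(K(II)IS)
  step 2: S(S(ISK))(IK(S(ISK)))(K(II)IS)
  step 3: S(ISK)(K(II)IS)(IK(S(ISK))(K(II)IS))
  step 4: ISK(IK(S(ISK))(K(II)IS))(K(II)IS(IK(S(ISK))(K(II)IS)))
  step 5: SK(IK(S(ISK))(K(II)IS))(K(II)IS(IK(S(ISK))(K(II)IS)))
  step 6: K(K(II)IS(IK(S(ISK))(K(II)IS)))(IK(S(ISK))(K(II)IS)(K(II)IS(IK(S(ISK))(K(II)IS))))
  step 7: K(II)IS(IK(S(ISK))(K(II)IS))
  step 8: IIS(IK(S(ISK))(K(II)IS))
  step 9: IS(IK(S(ISK))(K(II)IS))
  step 10: S(IK(S(ISK))(K(II)IS))
  step 11: S(K(S(ISK))(K(II)IS))
  step 12: S(S(ISK))
  step 13: S(S(SK))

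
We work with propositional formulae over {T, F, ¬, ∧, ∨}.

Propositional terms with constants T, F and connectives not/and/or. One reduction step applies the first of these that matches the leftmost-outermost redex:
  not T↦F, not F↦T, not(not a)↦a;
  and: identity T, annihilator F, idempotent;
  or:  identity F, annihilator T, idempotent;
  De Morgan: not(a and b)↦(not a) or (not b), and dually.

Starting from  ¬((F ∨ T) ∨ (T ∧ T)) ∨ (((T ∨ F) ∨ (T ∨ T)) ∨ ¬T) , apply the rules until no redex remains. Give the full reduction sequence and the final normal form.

  start: ¬((F ∨ T) ∨ (T ∧ T)) ∨ (((T ∨ F) ∨ (T ∨ T)) ∨ ¬T)
  →1  (¬(F ∨ T) ∧ ¬(T ∧ T)) ∨ (((T ∨ F) ∨ (T ∨ T)) ∨ ¬T)
  →2  ((¬F ∧ ¬T) ∧ ¬(T ∧ T)) ∨ (((T ∨ F) ∨ (T ∨ T)) ∨ ¬T)
  →3  ((T ∧ ¬T) ∧ ¬(T ∧ T)) ∨ (((T ∨ F) ∨ (T ∨ T)) ∨ ¬T)
  →4  (¬T ∧ ¬(T ∧ T)) ∨ (((T ∨ F) ∨ (T ∨ T)) ∨ ¬T)
  →5  (F ∧ ¬(T ∧ T)) ∨ (((T ∨ F) ∨ (T ∨ T)) ∨ ¬T)
  →6  F ∨ (((T ∨ F) ∨ (T ∨ T)) ∨ ¬T)
  →7  ((T ∨ F) ∨ (T ∨ T)) ∨ ¬T
  →8  (T ∨ (T ∨ T)) ∨ ¬T
  →9  T ∨ ¬T
  →10  T

Answer: normal form = T  (in 10 steps)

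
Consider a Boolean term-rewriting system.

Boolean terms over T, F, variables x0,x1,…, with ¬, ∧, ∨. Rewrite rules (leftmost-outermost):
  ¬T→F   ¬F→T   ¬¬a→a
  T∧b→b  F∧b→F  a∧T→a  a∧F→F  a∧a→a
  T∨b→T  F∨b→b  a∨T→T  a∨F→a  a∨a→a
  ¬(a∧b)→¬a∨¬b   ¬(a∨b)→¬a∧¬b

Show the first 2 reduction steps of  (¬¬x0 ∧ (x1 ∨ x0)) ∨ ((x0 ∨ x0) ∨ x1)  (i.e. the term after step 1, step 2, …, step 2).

  start: (¬¬x0 ∧ (x1 ∨ x0)) ∨ ((x0 ∨ x0) ∨ x1)
  [1] (x0 ∧ (x1 ∨ x0)) ∨ ((x0 ∨ x0) ∨ x1)
  [2] (x0 ∧ (x1 ∨ x0)) ∨ (x0 ∨ x1)

Answer: after 2 steps: (x0 ∧ (x1 ∨ x0)) ∨ (x0 ∨ x1)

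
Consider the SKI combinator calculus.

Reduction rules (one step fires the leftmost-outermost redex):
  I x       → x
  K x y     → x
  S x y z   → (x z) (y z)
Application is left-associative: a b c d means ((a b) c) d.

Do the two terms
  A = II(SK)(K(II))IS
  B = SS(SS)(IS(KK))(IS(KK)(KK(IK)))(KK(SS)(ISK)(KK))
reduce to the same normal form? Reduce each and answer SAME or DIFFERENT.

Answer: DIFFERENT — A ⇓ S, B ⇓ K(K(S(S(KK)K)(S(KK)(S(KK)K))))

Working:
Term A:
  start: II(SK)(K(II))IS
  step 1: I(SK)(K(II))IS
  step 2: SK(K(II))IS
  step 3: KI(K(II)I)S
  step 4: IS
  step 5: S

Term B:
  start: SS(SS)(IS(KK))(IS(KK)(KK(IK)))(KK(SS)(ISK)(KK))
  step 1: S(IS(KK))(SS(IS(KK)))(IS(KK)(KK(IK)))(KK(SS)(ISK)(KK))
  step 2: IS(KK)(IS(KK)(KK(IK)))(SS(IS(KK))(IS(KK)(KK(IK))))(KK(SS)(ISK)(KK))
  step 3: S(KK)(IS(KK)(KK(IK)))(SS(IS(KK))(IS(KK)(KK(IK))))(KK(SS)(ISK)(KK))
  step 4: KK(SS(IS(KK))(IS(KK)(KK(IK))))(IS(KK)(KK(IK))(SS(IS(KK))(IS(KK)(KK(IK)))))(KK(SS)(ISK)(KK))
  step 5: K(IS(KK)(KK(IK))(SS(IS(KK))(IS(KK)(KK(IK)))))(KK(SS)(ISK)(KK))
  step 6: IS(KK)(KK(IK))(SS(IS(KK))(IS(KK)(KK(IK))))
  step 7: S(KK)(KK(IK))(SS(IS(KK))(IS(KK)(KK(IK))))
  step 8: KK(SS(IS(KK))(IS(KK)(KK(IK))))(KK(IK)(SS(IS(KK))(IS(KK)(KK(IK)))))
  step 9: K(KK(IK)(SS(IS(KK))(IS(KK)(KK(IK)))))
  step 10: K(K(SS(IS(KK))(IS(KK)(KK(IK)))))
  step 11: K(K(S(IS(KK)(KK(IK)))(IS(KK)(IS(KK)(KK(IK))))))
  step 12: K(K(S(S(KK)(KK(IK)))(IS(KK)(IS(KK)(KK(IK))))))
  step 13: K(K(S(S(KK)K)(IS(KK)(IS(KK)(KK(IK))))))
  step 14: K(K(S(S(KK)K)(S(KK)(IS(KK)(KK(IK))))))
  step 15: K(K(S(S(KK)K)(S(KK)(S(KK)(KK(IK))))))
  step 16: K(K(S(S(KK)K)(S(KK)(S(KK)K))))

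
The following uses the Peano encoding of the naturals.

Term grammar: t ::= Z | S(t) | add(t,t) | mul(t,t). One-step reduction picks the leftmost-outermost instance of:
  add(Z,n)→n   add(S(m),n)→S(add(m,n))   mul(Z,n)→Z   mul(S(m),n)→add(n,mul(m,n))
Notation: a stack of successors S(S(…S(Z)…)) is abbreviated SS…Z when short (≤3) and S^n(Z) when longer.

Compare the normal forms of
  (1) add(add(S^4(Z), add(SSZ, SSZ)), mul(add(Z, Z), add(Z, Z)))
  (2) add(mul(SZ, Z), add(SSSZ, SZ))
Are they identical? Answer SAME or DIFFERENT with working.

Term A:
  start: add(add(S^4(Z), add(SSZ, SSZ)), mul(add(Z, Z), add(Z, Z)))
  [1] add(S(add(SSSZ, add(SSZ, SSZ))), mul(add(Z, Z), add(Z, Z)))
  [2] S(add(add(SSSZ, add(SSZ, SSZ)), mul(add(Z, Z), add(Z, Z))))
  [3] S(add(S(add(SSZ, add(SSZ, SSZ))), mul(add(Z, Z), add(Z, Z))))
  [4] S(S(add(add(SSZ, add(SSZ, SSZ)), mul(add(Z, Z), add(Z, Z)))))
  [5] S(S(add(S(add(SZ, add(SSZ, SSZ))), mul(add(Z, Z), add(Z, Z)))))
  [6] S(S(S(add(add(SZ, add(SSZ, SSZ)), mul(add(Z, Z), add(Z, Z))))))
  [7] S(S(S(add(S(add(Z, add(SSZ, SSZ))), mul(add(Z, Z), add(Z, Z))))))
  [8] S(S(S(S(add(add(Z, add(SSZ, SSZ)), mul(add(Z, Z), add(Z, Z)))))))
  [9] S(S(S(S(add(add(SSZ, SSZ), mul(add(Z, Z), add(Z, Z)))))))
  [10] S(S(S(S(add(S(add(SZ, SSZ)), mul(add(Z, Z), add(Z, Z)))))))
  [11] S(S(S(S(S(add(add(SZ, SSZ), mul(add(Z, Z), add(Z, Z))))))))
  [12] S(S(S(S(S(add(S(add(Z, SSZ)), mul(add(Z, Z), add(Z, Z))))))))
  [13] S(S(S(S(S(S(add(add(Z, SSZ), mul(add(Z, Z), add(Z, Z)))))))))
  [14] S(S(S(S(S(S(add(SSZ, mul(add(Z, Z), add(Z, Z)))))))))
  [15] S(S(S(S(S(S(S(add(SZ, mul(add(Z, Z), add(Z, Z))))))))))
  [16] S(S(S(S(S(S(S(S(add(Z, mul(add(Z, Z), add(Z, Z)))))))))))
  [17] S(S(S(S(S(S(S(S(mul(add(Z, Z), add(Z, Z))))))))))
  [18] S(S(S(S(S(S(S(S(mul(Z, add(Z, Z))))))))))
  [19] S^8(Z)

Term B:
  start: add(mul(SZ, Z), add(SSSZ, SZ))
  [1] add(add(Z, mul(Z, Z)), add(SSSZ, SZ))
  [2] add(mul(Z, Z), add(SSSZ, SZ))
  [3] add(Z, add(SSSZ, SZ))
  [4] add(SSSZ, SZ)
  [5] S(add(SSZ, SZ))
  [6] S(S(add(SZ, SZ)))
  [7] S(S(S(add(Z, SZ))))
  [8] S^4(Z)

Answer: DIFFERENT — A ⇓ S^8(Z), B ⇓ S^4(Z)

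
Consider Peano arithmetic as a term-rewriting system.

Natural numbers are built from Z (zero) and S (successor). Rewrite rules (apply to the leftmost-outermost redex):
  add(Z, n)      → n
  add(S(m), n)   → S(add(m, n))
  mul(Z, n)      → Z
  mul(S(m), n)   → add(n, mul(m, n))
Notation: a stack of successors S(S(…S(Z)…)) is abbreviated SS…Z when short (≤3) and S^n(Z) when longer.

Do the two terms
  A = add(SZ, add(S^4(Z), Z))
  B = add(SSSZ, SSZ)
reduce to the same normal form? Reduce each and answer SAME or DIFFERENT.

Answer: SAME — A ⇓ S^5(Z), B ⇓ S^5(Z)

Working:
Term A:
  start: add(SZ, add(S^4(Z), Z))
  →1  S(add(Z, add(S^4(Z), Z)))
  →2  S(add(S^4(Z), Z))
  →3  S(S(add(SSSZ, Z)))
  →4  S(S(S(add(SSZ, Z))))
  →5  S(S(S(S(add(SZ, Z)))))
  →6  S(S(S(S(S(add(Z, Z))))))
  →7  S^5(Z)

Term B:
  start: add(SSSZ, SSZ)
  →1  S(add(SSZ, SSZ))
  →2  S(S(add(SZ, SSZ)))
  →3  S(S(S(add(Z, SSZ))))
  →4  S^5(Z)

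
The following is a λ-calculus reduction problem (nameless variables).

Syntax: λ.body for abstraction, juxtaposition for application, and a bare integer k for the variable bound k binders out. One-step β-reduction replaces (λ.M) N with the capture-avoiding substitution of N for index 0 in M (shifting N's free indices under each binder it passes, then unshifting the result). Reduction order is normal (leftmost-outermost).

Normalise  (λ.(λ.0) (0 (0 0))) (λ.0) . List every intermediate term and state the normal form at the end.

Answer: normal form = λ.0  (in 4 steps)

Reduction:
  start: (λ.(λ.0) (0 (0 0))) (λ.0)
  →1  (λ.0) ((λ.0) ((λ.0) (λ.0)))
  →2  (λ.0) ((λ.0) (λ.0))
  →3  (λ.0) (λ.0)
  →4  λ.0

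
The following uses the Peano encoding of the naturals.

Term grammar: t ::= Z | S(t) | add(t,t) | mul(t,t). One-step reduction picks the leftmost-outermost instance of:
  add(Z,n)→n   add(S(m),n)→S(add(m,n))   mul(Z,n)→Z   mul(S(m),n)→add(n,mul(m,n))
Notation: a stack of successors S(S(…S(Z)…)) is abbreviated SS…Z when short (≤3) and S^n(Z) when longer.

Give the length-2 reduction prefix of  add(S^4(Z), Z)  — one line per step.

  start: add(S^4(Z), Z)
  [1] S(add(SSSZ, Z))
  [2] S(S(add(SSZ, Z)))

Answer: after 2 steps: S(S(add(SSZ, Z)))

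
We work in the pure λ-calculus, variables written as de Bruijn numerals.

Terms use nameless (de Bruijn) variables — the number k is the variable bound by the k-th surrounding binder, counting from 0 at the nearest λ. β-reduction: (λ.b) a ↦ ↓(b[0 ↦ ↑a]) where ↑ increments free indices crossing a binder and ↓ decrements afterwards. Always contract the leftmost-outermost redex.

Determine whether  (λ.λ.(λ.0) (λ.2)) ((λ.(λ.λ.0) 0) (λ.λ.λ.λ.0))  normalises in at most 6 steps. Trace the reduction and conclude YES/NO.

  start: (λ.λ.(λ.0) (λ.2)) ((λ.(λ.λ.0) 0) (λ.λ.λ.λ.0))
  →1  λ.(λ.0) (λ.(λ.(λ.λ.0) 0) (λ.λ.λ.λ.0))
  →2  λ.λ.(λ.(λ.λ.0) 0) (λ.λ.λ.λ.0)
  →3  λ.λ.(λ.λ.0) (λ.λ.λ.λ.0)
  →4  λ.λ.λ.0

Answer: YES — reaches normal form λ.λ.λ.0 in 4 ≤ 6 steps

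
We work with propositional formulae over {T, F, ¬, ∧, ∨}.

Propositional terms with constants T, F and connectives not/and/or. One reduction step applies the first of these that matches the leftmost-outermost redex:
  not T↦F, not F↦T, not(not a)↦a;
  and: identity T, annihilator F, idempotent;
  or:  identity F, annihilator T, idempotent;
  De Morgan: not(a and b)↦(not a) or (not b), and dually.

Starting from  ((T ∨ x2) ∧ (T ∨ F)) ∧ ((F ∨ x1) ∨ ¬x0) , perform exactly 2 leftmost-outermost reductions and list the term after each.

Answer: after 2 steps: (T ∨ F) ∧ ((F ∨ x1) ∨ ¬x0)

Reduction:
  start: ((T ∨ x2) ∧ (T ∨ F)) ∧ ((F ∨ x1) ∨ ¬x0)
  step 1: (T ∧ (T ∨ F)) ∧ ((F ∨ x1) ∨ ¬x0)
  step 2: (T ∨ F) ∧ ((F ∨ x1) ∨ ¬x0)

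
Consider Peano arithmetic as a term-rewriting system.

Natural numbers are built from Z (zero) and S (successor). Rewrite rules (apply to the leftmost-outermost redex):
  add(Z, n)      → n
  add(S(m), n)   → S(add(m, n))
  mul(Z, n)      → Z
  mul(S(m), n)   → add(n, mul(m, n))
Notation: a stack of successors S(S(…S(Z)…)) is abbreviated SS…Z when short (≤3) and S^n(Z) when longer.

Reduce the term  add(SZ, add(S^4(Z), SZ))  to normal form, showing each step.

Answer: normal form = S^6(Z)  (in 7 steps)

Reduction:
  start: add(SZ, add(S^4(Z), SZ))
  step 1: S(add(Z, add(S^4(Z), SZ)))
  step 2: S(add(S^4(Z), SZ))
  step 3: S(S(add(SSSZ, SZ)))
  step 4: S(S(S(add(SSZ, SZ))))
  step 5: S(S(S(S(add(SZ, SZ)))))
  step 6: S(S(S(S(S(add(Z, SZ))))))
  step 7: S^6(Z)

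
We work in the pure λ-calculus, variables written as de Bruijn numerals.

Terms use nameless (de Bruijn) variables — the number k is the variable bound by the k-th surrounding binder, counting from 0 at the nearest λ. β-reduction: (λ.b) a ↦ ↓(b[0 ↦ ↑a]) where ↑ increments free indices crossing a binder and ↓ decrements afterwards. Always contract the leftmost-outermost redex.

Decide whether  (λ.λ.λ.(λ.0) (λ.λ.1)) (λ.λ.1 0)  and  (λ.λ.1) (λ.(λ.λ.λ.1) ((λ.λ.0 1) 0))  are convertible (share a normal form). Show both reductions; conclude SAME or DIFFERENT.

Term A:
  start: (λ.λ.λ.(λ.0) (λ.λ.1)) (λ.λ.1 0)
  [1] λ.λ.(λ.0) (λ.λ.1)
  [2] λ.λ.λ.λ.1

Term B:
  start: (λ.λ.1) (λ.(λ.λ.λ.1) ((λ.λ.0 1) 0))
  [1] λ.λ.(λ.λ.λ.1) ((λ.λ.0 1) 0)
  [2] λ.λ.λ.λ.1

Answer: SAME — A ⇓ λ.λ.λ.λ.1, B ⇓ λ.λ.λ.λ.1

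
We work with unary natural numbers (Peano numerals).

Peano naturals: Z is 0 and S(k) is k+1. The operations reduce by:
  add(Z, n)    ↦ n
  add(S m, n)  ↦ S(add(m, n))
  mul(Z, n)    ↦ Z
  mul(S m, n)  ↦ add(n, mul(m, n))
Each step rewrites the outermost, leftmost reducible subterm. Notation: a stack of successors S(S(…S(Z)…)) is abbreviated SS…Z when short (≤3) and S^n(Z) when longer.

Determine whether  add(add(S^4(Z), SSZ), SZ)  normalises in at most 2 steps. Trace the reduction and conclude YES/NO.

  start: add(add(S^4(Z), SSZ), SZ)
  →1  add(S(add(SSSZ, SSZ)), SZ)
  →2  S(add(add(SSSZ, SSZ), SZ))

Answer: NO — after 2 steps the term is S(add(add(SSSZ, SSZ), SZ)), not yet normal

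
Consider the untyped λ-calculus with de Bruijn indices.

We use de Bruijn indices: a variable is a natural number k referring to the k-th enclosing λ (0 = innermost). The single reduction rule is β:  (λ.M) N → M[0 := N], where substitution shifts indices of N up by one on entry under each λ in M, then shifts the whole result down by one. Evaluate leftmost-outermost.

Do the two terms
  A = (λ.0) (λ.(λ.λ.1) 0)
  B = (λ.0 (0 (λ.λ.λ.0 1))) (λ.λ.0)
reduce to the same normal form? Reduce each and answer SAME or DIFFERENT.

Answer: DIFFERENT — A ⇓ λ.λ.1, B ⇓ λ.0

Derivation:
Term A:
  start: (λ.0) (λ.(λ.λ.1) 0)
  step 1: λ.(λ.λ.1) 0
  step 2: λ.λ.1

Term B:
  start: (λ.0 (0 (λ.λ.λ.0 1))) (λ.λ.0)
  step 1: (λ.λ.0) ((λ.λ.0) (λ.λ.λ.0 1))
  step 2: λ.0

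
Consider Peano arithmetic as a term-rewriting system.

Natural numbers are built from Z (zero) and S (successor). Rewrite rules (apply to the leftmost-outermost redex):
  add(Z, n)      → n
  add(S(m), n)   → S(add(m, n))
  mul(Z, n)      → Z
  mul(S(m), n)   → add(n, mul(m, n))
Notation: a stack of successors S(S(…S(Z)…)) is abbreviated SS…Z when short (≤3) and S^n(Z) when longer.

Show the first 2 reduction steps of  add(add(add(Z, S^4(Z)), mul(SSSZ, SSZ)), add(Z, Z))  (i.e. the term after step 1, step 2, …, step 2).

  start: add(add(add(Z, S^4(Z)), mul(SSSZ, SSZ)), add(Z, Z))
  step 1: add(add(S^4(Z), mul(SSSZ, SSZ)), add(Z, Z))
  step 2: add(S(add(SSSZ, mul(SSSZ, SSZ))), add(Z, Z))

Answer: after 2 steps: add(S(add(SSSZ, mul(SSSZ, SSZ))), add(Z, Z))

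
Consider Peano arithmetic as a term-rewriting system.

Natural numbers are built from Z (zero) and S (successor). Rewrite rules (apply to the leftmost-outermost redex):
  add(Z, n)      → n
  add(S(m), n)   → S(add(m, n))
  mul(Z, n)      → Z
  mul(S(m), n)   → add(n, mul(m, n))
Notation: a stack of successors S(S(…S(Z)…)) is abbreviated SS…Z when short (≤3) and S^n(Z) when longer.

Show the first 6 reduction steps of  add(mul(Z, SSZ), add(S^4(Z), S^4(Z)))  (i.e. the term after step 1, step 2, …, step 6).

Answer: after 6 steps: S(S(S(S(add(Z, S^4(Z))))))

Derivation:
  start: add(mul(Z, SSZ), add(S^4(Z), S^4(Z)))
  →1  add(Z, add(S^4(Z), S^4(Z)))
  →2  add(S^4(Z), S^4(Z))
  →3  S(add(SSSZ, S^4(Z)))
  →4  S(S(add(SSZ, S^4(Z))))
  →5  S(S(S(add(SZ, S^4(Z)))))
  →6  S(S(S(S(add(Z, S^4(Z))))))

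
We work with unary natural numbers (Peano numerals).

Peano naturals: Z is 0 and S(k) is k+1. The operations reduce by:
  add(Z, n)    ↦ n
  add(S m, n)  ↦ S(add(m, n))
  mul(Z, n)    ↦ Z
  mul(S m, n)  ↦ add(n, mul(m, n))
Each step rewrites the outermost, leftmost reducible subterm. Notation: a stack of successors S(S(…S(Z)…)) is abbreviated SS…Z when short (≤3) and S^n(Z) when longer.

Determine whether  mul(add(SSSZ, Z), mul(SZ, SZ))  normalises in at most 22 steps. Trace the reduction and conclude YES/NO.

Answer: NO — after 22 steps the term is S(S(S(add(mul(Z, SZ), mul(add(Z, Z), mul(SZ, SZ)))))), not yet normal

Working:
  start: mul(add(SSSZ, Z), mul(SZ, SZ))
  →1  mul(S(add(SSZ, Z)), mul(SZ, SZ))
  →2  add(mul(SZ, SZ), mul(add(SSZ, Z), mul(SZ, SZ)))
  →3  add(add(SZ, mul(Z, SZ)), mul(add(SSZ, Z), mul(SZ, SZ)))
  →4  add(S(add(Z, mul(Z, SZ))), mul(add(SSZ, Z), mul(SZ, SZ)))
  →5  S(add(add(Z, mul(Z, SZ)), mul(add(SSZ, Z), mul(SZ, SZ))))
  →6  S(add(mul(Z, SZ), mul(add(SSZ, Z), mul(SZ, SZ))))
  →7  S(add(Z, mul(add(SSZ, Z), mul(SZ, SZ))))
  →8  S(mul(add(SSZ, Z), mul(SZ, SZ)))
  →9  S(mul(S(add(SZ, Z)), mul(SZ, SZ)))
  →10  S(add(mul(SZ, SZ), mul(add(SZ, Z), mul(SZ, SZ))))
  →11  S(add(add(SZ, mul(Z, SZ)), mul(add(SZ, Z), mul(SZ, SZ))))
  →12  S(add(S(add(Z, mul(Z, SZ))), mul(add(SZ, Z), mul(SZ, SZ))))
  →13  S(S(add(add(Z, mul(Z, SZ)), mul(add(SZ, Z), mul(SZ, SZ)))))
  →14  S(S(add(mul(Z, SZ), mul(add(SZ, Z), mul(SZ, SZ)))))
  →15  S(S(add(Z, mul(add(SZ, Z), mul(SZ, SZ)))))
  →16  S(S(mul(add(SZ, Z), mul(SZ, SZ))))
  →17  S(S(mul(S(add(Z, Z)), mul(SZ, SZ))))
  →18  S(S(add(mul(SZ, SZ), mul(add(Z, Z), mul(SZ, SZ)))))
  →19  S(S(add(add(SZ, mul(Z, SZ)), mul(add(Z, Z), mul(SZ, SZ)))))
  →20  S(S(add(S(add(Z, mul(Z, SZ))), mul(add(Z, Z), mul(SZ, SZ)))))
  →21  S(S(S(add(add(Z, mul(Z, SZ)), mul(add(Z, Z), mul(SZ, SZ))))))
  →22  S(S(S(add(mul(Z, SZ), mul(add(Z, Z), mul(SZ, SZ))))))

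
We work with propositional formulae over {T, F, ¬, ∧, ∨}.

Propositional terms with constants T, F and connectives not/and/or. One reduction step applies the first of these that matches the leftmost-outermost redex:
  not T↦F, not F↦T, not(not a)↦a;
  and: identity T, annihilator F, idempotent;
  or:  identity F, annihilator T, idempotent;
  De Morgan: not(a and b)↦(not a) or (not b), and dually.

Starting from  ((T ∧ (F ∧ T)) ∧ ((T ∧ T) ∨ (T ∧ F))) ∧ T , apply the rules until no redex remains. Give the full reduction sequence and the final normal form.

  start: ((T ∧ (F ∧ T)) ∧ ((T ∧ T) ∨ (T ∧ F))) ∧ T
  →1  (T ∧ (F ∧ T)) ∧ ((T ∧ T) ∨ (T ∧ F))
  →2  (F ∧ T) ∧ ((T ∧ T) ∨ (T ∧ F))
  →3  F ∧ ((T ∧ T) ∨ (T ∧ F))
  →4  F

Answer: normal form = F  (in 4 steps)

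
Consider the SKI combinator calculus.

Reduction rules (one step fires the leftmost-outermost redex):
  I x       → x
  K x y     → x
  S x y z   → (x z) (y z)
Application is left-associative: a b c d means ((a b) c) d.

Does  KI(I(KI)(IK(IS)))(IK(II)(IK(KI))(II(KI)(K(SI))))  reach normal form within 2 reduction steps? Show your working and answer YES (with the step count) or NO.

  start: KI(I(KI)(IK(IS)))(IK(II)(IK(KI))(II(KI)(K(SI))))
  [1] I(IK(II)(IK(KI))(II(KI)(K(SI))))
  [2] IK(II)(IK(KI))(II(KI)(K(SI)))

Answer: NO — after 2 steps the term is IK(II)(IK(KI))(II(KI)(K(SI))), not yet normal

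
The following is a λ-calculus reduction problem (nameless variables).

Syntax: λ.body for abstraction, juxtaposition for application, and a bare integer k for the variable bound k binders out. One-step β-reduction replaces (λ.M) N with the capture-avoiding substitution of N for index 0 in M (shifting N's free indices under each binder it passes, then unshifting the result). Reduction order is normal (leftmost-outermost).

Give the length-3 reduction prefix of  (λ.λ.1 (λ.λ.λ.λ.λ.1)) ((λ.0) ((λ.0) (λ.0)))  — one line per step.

Answer: after 3 steps: λ.(λ.0) (λ.λ.λ.λ.λ.1)

Working:
  start: (λ.λ.1 (λ.λ.λ.λ.λ.1)) ((λ.0) ((λ.0) (λ.0)))
  step 1: λ.(λ.0) ((λ.0) (λ.0)) (λ.λ.λ.λ.λ.1)
  step 2: λ.(λ.0) (λ.0) (λ.λ.λ.λ.λ.1)
  step 3: λ.(λ.0) (λ.λ.λ.λ.λ.1)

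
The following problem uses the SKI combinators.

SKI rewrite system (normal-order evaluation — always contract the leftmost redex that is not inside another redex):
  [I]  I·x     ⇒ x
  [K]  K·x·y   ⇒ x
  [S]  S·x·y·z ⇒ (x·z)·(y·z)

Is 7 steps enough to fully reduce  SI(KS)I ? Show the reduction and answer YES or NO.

Answer: YES — reaches normal form S in 4 ≤ 7 steps

Working:
  start: SI(KS)I
  [1] II(KSI)
  [2] I(KSI)
  [3] KSI
  [4] S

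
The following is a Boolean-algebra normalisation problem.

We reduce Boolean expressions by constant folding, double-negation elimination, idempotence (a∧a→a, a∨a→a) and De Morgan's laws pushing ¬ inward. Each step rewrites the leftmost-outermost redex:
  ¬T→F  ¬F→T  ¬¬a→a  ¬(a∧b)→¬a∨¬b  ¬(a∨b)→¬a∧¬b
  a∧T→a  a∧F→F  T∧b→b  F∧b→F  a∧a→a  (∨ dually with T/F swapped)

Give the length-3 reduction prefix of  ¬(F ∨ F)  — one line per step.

Answer: after 3 steps: T

Reduction:
  start: ¬(F ∨ F)
  step 1: ¬F ∧ ¬F
  step 2: ¬F
  step 3: T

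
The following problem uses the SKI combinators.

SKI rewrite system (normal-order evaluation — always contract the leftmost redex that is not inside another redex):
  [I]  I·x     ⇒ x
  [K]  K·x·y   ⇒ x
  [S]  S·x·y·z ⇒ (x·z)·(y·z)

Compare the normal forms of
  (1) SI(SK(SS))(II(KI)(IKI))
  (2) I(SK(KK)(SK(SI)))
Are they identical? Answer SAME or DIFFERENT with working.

Term A:
  start: SI(SK(SS))(II(KI)(IKI))
  [1] I(II(KI)(IKI))(SK(SS)(II(KI)(IKI)))
  [2] II(KI)(IKI)(SK(SS)(II(KI)(IKI)))
  [3] I(KI)(IKI)(SK(SS)(II(KI)(IKI)))
  [4] KI(IKI)(SK(SS)(II(KI)(IKI)))
  [5] I(SK(SS)(II(KI)(IKI)))
  [6] SK(SS)(II(KI)(IKI))
  [7] K(II(KI)(IKI))(SS(II(KI)(IKI)))
  [8] II(KI)(IKI)
  [9] I(KI)(IKI)
  [10] KI(IKI)
  [11] I

Term B:
  start: I(SK(KK)(SK(SI)))
  [1] SK(KK)(SK(SI))
  [2] K(SK(SI))(KK(SK(SI)))
  [3] SK(SI)

Answer: DIFFERENT — A ⇓ I, B ⇓ SK(SI)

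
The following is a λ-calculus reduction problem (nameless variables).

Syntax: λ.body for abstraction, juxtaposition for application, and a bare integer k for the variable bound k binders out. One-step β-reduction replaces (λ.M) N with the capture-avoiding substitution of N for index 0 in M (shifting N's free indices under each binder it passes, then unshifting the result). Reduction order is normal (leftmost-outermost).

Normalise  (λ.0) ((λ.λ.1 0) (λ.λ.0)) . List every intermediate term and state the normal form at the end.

  start: (λ.0) ((λ.λ.1 0) (λ.λ.0))
  step 1: (λ.λ.1 0) (λ.λ.0)
  step 2: λ.(λ.λ.0) 0
  step 3: λ.λ.0

Answer: normal form = λ.λ.0  (in 3 steps)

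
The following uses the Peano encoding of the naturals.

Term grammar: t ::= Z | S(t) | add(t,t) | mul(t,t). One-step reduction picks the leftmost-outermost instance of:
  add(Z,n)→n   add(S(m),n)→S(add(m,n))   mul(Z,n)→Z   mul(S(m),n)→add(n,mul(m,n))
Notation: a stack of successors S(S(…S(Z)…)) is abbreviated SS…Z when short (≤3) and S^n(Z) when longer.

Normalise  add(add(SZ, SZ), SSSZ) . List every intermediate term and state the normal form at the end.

  start: add(add(SZ, SZ), SSSZ)
  step 1: add(S(add(Z, SZ)), SSSZ)
  step 2: S(add(add(Z, SZ), SSSZ))
  step 3: S(add(SZ, SSSZ))
  step 4: S(S(add(Z, SSSZ)))
  step 5: S^5(Z)

Answer: normal form = S^5(Z)  (in 5 steps)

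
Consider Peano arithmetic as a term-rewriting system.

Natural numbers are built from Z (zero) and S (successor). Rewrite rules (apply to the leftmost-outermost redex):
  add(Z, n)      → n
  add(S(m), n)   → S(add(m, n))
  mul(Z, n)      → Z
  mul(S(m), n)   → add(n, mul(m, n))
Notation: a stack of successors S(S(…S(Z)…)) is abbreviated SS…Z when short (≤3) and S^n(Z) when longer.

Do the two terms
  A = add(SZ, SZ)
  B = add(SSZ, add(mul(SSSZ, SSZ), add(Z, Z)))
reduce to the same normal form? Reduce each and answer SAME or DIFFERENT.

Term A:
  start: add(SZ, SZ)
  step 1: S(add(Z, SZ))
  step 2: SSZ

Term B:
  start: add(SSZ, add(mul(SSSZ, SSZ), add(Z, Z)))
  step 1: S(add(SZ, add(mul(SSSZ, SSZ), add(Z, Z))))
  step 2: S(S(add(Z, add(mul(SSSZ, SSZ), add(Z, Z)))))
  step 3: S(S(add(mul(SSSZ, SSZ), add(Z, Z))))
  step 4: S(S(add(add(SSZ, mul(SSZ, SSZ)), add(Z, Z))))
  step 5: S(S(add(S(add(SZ, mul(SSZ, SSZ))), add(Z, Z))))
  step 6: S(S(S(add(add(SZ, mul(SSZ, SSZ)), add(Z, Z)))))
  step 7: S(S(S(add(S(add(Z, mul(SSZ, SSZ))), add(Z, Z)))))
  step 8: S(S(S(S(add(add(Z, mul(SSZ, SSZ)), add(Z, Z))))))
  step 9: S(S(S(S(add(mul(SSZ, SSZ), add(Z, Z))))))
  step 10: S(S(S(S(add(add(SSZ, mul(SZ, SSZ)), add(Z, Z))))))
  step 11: S(S(S(S(add(S(add(SZ, mul(SZ, SSZ))), add(Z, Z))))))
  step 12: S(S(S(S(S(add(add(SZ, mul(SZ, SSZ)), add(Z, Z)))))))
  step 13: S(S(S(S(S(add(S(add(Z, mul(SZ, SSZ))), add(Z, Z)))))))
  step 14: S(S(S(S(S(S(add(add(Z, mul(SZ, SSZ)), add(Z, Z))))))))
  step 15: S(S(S(S(S(S(add(mul(SZ, SSZ), add(Z, Z))))))))
  step 16: S(S(S(S(S(S(add(add(SSZ, mul(Z, SSZ)), add(Z, Z))))))))
  step 17: S(S(S(S(S(S(add(S(add(SZ, mul(Z, SSZ))), add(Z, Z))))))))
  step 18: S(S(S(S(S(S(S(add(add(SZ, mul(Z, SSZ)), add(Z, Z)))))))))
  step 19: S(S(S(S(S(S(S(add(S(add(Z, mul(Z, SSZ))), add(Z, Z)))))))))
  step 20: S(S(S(S(S(S(S(S(add(add(Z, mul(Z, SSZ)), add(Z, Z))))))))))
  step 21: S(S(S(S(S(S(S(S(add(mul(Z, SSZ), add(Z, Z))))))))))
  step 22: S(S(S(S(S(S(S(S(add(Z, add(Z, Z))))))))))
  step 23: S(S(S(S(S(S(S(S(add(Z, Z)))))))))
  step 24: S^8(Z)

Answer: DIFFERENT — A ⇓ SSZ, B ⇓ S^8(Z)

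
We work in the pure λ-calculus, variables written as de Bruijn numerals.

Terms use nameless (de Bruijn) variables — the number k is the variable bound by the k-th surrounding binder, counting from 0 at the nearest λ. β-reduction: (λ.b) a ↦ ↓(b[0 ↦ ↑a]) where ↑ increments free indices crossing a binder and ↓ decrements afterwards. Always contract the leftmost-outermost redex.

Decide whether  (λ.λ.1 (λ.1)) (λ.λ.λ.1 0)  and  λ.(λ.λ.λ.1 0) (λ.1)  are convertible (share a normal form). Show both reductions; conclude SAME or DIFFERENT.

Term A:
  start: (λ.λ.1 (λ.1)) (λ.λ.λ.1 0)
  [1] λ.(λ.λ.λ.1 0) (λ.1)
  [2] λ.λ.λ.1 0

Term B:
  start: λ.(λ.λ.λ.1 0) (λ.1)
  [1] λ.λ.λ.1 0

Answer: SAME — A ⇓ λ.λ.λ.1 0, B ⇓ λ.λ.λ.1 0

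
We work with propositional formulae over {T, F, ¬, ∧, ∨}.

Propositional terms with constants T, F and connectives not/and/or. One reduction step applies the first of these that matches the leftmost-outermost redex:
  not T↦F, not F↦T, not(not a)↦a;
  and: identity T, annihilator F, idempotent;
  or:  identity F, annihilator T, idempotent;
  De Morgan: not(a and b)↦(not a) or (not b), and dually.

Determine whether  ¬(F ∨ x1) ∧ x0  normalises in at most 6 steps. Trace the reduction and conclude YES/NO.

Answer: YES — reaches normal form ¬x1 ∧ x0 in 3 ≤ 6 steps

Reduction:
  start: ¬(F ∨ x1) ∧ x0
  step 1: (¬F ∧ ¬x1) ∧ x0
  step 2: (T ∧ ¬x1) ∧ x0
  step 3: ¬x1 ∧ x0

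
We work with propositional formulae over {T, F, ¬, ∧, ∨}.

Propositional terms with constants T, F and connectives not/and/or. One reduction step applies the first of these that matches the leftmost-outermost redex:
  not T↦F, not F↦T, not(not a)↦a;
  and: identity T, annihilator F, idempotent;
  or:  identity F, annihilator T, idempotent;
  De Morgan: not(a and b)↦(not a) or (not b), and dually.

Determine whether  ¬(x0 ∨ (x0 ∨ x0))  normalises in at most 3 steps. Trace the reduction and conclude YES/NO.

Answer: NO — after 3 steps the term is ¬x0 ∧ ¬x0, not yet normal

Working:
  start: ¬(x0 ∨ (x0 ∨ x0))
  step 1: ¬x0 ∧ ¬(x0 ∨ x0)
  step 2: ¬x0 ∧ (¬x0 ∧ ¬x0)
  step 3: ¬x0 ∧ ¬x0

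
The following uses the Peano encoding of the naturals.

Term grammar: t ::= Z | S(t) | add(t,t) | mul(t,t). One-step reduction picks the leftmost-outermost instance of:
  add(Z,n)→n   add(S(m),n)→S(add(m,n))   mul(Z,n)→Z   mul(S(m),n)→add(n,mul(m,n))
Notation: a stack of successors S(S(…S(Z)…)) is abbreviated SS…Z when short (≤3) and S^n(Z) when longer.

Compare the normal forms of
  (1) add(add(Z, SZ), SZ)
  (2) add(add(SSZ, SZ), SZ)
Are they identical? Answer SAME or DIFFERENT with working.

Answer: DIFFERENT — A ⇓ SSZ, B ⇓ S^4(Z)

Working:
Term A:
  start: add(add(Z, SZ), SZ)
  [1] add(SZ, SZ)
  [2] S(add(Z, SZ))
  [3] SSZ

Term B:
  start: add(add(SSZ, SZ), SZ)
  [1] add(S(add(SZ, SZ)), SZ)
  [2] S(add(add(SZ, SZ), SZ))
  [3] S(add(S(add(Z, SZ)), SZ))
  [4] S(S(add(add(Z, SZ), SZ)))
  [5] S(S(add(SZ, SZ)))
  [6] S(S(S(add(Z, SZ))))
  [7] S^4(Z)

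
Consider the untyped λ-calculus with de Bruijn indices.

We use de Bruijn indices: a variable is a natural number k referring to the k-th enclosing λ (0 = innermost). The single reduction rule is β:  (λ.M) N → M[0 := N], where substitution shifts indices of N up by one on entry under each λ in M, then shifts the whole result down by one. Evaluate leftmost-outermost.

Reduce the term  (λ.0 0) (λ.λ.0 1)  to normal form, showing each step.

Answer: normal form = λ.0 (λ.λ.0 1)  (in 2 steps)

Reduction:
  start: (λ.0 0) (λ.λ.0 1)
  [1] (λ.λ.0 1) (λ.λ.0 1)
  [2] λ.0 (λ.λ.0 1)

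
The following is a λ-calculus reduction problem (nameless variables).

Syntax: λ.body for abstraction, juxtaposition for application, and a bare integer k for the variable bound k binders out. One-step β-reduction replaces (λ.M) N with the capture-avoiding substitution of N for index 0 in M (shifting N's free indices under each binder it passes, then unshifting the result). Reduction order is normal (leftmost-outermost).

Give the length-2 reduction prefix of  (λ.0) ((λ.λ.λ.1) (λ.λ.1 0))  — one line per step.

Answer: after 2 steps: λ.λ.1

Reduction:
  start: (λ.0) ((λ.λ.λ.1) (λ.λ.1 0))
  [1] (λ.λ.λ.1) (λ.λ.1 0)
  [2] λ.λ.1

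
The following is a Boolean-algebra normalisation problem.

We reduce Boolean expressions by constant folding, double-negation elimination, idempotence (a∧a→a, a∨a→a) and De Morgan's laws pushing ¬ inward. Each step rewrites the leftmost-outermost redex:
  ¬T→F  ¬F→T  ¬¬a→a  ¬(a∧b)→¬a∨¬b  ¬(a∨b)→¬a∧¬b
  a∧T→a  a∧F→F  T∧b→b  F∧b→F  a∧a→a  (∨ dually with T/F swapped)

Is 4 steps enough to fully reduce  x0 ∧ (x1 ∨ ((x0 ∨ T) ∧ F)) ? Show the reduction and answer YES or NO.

Answer: YES — reaches normal form x0 ∧ x1 in 2 ≤ 4 steps

Derivation:
  start: x0 ∧ (x1 ∨ ((x0 ∨ T) ∧ F))
  step 1: x0 ∧ (x1 ∨ F)
  step 2: x0 ∧ x1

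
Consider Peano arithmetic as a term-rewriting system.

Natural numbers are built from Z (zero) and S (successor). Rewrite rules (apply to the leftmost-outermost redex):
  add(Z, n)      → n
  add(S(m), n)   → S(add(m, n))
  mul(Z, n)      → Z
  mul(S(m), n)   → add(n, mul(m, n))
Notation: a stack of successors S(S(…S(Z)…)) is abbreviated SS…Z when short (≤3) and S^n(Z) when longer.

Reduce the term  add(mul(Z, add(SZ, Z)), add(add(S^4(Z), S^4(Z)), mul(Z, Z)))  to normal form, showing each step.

Answer: normal form = S^8(Z)  (in 17 steps)

Derivation:
  start: add(mul(Z, add(SZ, Z)), add(add(S^4(Z), S^4(Z)), mul(Z, Z)))
  step 1: add(Z, add(add(S^4(Z), S^4(Z)), mul(Z, Z)))
  step 2: add(add(S^4(Z), S^4(Z)), mul(Z, Z))
  step 3: add(S(add(SSSZ, S^4(Z))), mul(Z, Z))
  step 4: S(add(add(SSSZ, S^4(Z)), mul(Z, Z)))
  step 5: S(add(S(add(SSZ, S^4(Z))), mul(Z, Z)))
  step 6: S(S(add(add(SSZ, S^4(Z)), mul(Z, Z))))
  step 7: S(S(add(S(add(SZ, S^4(Z))), mul(Z, Z))))
  step 8: S(S(S(add(add(SZ, S^4(Z)), mul(Z, Z)))))
  step 9: S(S(S(add(S(add(Z, S^4(Z))), mul(Z, Z)))))
  step 10: S(S(S(S(add(add(Z, S^4(Z)), mul(Z, Z))))))
  step 11: S(S(S(S(add(S^4(Z), mul(Z, Z))))))
  step 12: S(S(S(S(S(add(SSSZ, mul(Z, Z)))))))
  step 13: S(S(S(S(S(S(add(SSZ, mul(Z, Z))))))))
  step 14: S(S(S(S(S(S(S(add(SZ, mul(Z, Z)))))))))
  step 15: S(S(S(S(S(S(S(S(add(Z, mul(Z, Z))))))))))
  step 16: S(S(S(S(S(S(S(S(mul(Z, Z)))))))))
  step 17: S^8(Z)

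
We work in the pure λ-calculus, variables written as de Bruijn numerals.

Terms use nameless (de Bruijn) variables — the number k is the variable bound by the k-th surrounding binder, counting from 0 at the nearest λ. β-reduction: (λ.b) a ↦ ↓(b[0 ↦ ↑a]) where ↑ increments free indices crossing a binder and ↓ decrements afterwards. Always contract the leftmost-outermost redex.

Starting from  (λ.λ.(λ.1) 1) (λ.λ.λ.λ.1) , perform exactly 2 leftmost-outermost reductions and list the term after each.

Answer: after 2 steps: λ.0

Derivation:
  start: (λ.λ.(λ.1) 1) (λ.λ.λ.λ.1)
  step 1: λ.(λ.1) (λ.λ.λ.λ.1)
  step 2: λ.0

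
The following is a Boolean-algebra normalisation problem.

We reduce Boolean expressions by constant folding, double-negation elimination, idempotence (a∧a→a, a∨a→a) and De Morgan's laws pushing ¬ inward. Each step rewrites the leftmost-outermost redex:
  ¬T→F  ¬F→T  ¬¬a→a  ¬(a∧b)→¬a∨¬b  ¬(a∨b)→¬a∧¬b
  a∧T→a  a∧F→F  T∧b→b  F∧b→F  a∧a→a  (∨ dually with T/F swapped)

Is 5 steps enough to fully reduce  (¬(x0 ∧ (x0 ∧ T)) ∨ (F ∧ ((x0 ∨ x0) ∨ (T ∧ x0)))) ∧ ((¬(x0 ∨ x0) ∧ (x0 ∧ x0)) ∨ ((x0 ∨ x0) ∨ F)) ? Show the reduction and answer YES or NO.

Answer: NO — after 5 steps the term is (¬x0 ∨ (F ∧ ((x0 ∨ x0) ∨ (T ∧ x0)))) ∧ ((¬(x0 ∨ x0) ∧ (x0 ∧ x0)) ∨ ((x0 ∨ x0) ∨ F)), not yet normal

Working:
  start: (¬(x0 ∧ (x0 ∧ T)) ∨ (F ∧ ((x0 ∨ x0) ∨ (T ∧ x0)))) ∧ ((¬(x0 ∨ x0) ∧ (x0 ∧ x0)) ∨ ((x0 ∨ x0) ∨ F))
  [1] ((¬x0 ∨ ¬(x0 ∧ T)) ∨ (F ∧ ((x0 ∨ x0) ∨ (T ∧ x0)))) ∧ ((¬(x0 ∨ x0) ∧ (x0 ∧ x0)) ∨ ((x0 ∨ x0) ∨ F))
  [2] ((¬x0 ∨ (¬x0 ∨ ¬T)) ∨ (F ∧ ((x0 ∨ x0) ∨ (T ∧ x0)))) ∧ ((¬(x0 ∨ x0) ∧ (x0 ∧ x0)) ∨ ((x0 ∨ x0) ∨ F))
  [3] ((¬x0 ∨ (¬x0 ∨ F)) ∨ (F ∧ ((x0 ∨ x0) ∨ (T ∧ x0)))) ∧ ((¬(x0 ∨ x0) ∧ (x0 ∧ x0)) ∨ ((x0 ∨ x0) ∨ F))
  [4] ((¬x0 ∨ ¬x0) ∨ (F ∧ ((x0 ∨ x0) ∨ (T ∧ x0)))) ∧ ((¬(x0 ∨ x0) ∧ (x0 ∧ x0)) ∨ ((x0 ∨ x0) ∨ F))
  [5] (¬x0 ∨ (F ∧ ((x0 ∨ x0) ∨ (T ∧ x0)))) ∧ ((¬(x0 ∨ x0) ∧ (x0 ∧ x0)) ∨ ((x0 ∨ x0) ∨ F))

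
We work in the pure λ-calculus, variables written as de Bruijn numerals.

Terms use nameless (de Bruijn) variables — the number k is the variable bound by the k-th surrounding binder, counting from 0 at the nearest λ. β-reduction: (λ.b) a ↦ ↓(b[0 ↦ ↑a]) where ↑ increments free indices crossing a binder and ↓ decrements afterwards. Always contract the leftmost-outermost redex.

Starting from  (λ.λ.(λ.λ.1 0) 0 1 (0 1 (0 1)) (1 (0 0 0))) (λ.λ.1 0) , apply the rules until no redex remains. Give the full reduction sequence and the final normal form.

Answer: normal form = λ.0 (λ.λ.1 0) (0 (λ.λ.1 0) (0 (λ.λ.1 0))) (λ.1 1 1 0)  (in 4 steps)

Reduction:
  start: (λ.λ.(λ.λ.1 0) 0 1 (0 1 (0 1)) (1 (0 0 0))) (λ.λ.1 0)
  →1  λ.(λ.λ.1 0) 0 (λ.λ.1 0) (0 (λ.λ.1 0) (0 (λ.λ.1 0))) ((λ.λ.1 0) (0 0 0))
  →2  λ.(λ.1 0) (λ.λ.1 0) (0 (λ.λ.1 0) (0 (λ.λ.1 0))) ((λ.λ.1 0) (0 0 0))
  →3  λ.0 (λ.λ.1 0) (0 (λ.λ.1 0) (0 (λ.λ.1 0))) ((λ.λ.1 0) (0 0 0))
  →4  λ.0 (λ.λ.1 0) (0 (λ.λ.1 0) (0 (λ.λ.1 0))) (λ.1 1 1 0)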